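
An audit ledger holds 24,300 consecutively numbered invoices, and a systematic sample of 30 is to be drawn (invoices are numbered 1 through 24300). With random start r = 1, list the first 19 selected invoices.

k = N/n = 24300/30 = 810
invoice 1: 1
invoice 2: 1 + 810 = 811
invoice 3: 811 + 810 = 1621
invoice 4: 1621 + 810 = 2431
invoice 5: 2431 + 810 = 3241
invoice 6: 3241 + 810 = 4051
invoice 7: 4051 + 810 = 4861
invoice 8: 4861 + 810 = 5671
invoice 9: 5671 + 810 = 6481
invoice 10: 6481 + 810 = 7291
invoice 11: 7291 + 810 = 8101
invoice 12: 8101 + 810 = 8911
invoice 13: 8911 + 810 = 9721
invoice 14: 9721 + 810 = 10531
invoice 15: 10531 + 810 = 11341
invoice 16: 11341 + 810 = 12151
invoice 17: 12151 + 810 = 12961
invoice 18: 12961 + 810 = 13771
invoice 19: 13771 + 810 = 14581

1, 811, 1621, 2431, 3241, 4051, 4861, 5671, 6481, 7291, 8101, 8911, 9721, 10531, 11341, 12151, 12961, 13771, 14581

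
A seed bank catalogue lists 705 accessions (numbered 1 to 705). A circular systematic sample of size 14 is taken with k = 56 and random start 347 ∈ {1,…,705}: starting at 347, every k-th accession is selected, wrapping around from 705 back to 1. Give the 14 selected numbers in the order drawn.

Selection 1: 347
Selection 2: 347 + 56 = 403
Selection 3: 403 + 56 = 459
Selection 4: 459 + 56 = 515
Selection 5: 515 + 56 = 571
Selection 6: 571 + 56 = 627
Selection 7: 627 + 56 = 683
Selection 8: 683 + 56 = 739 → 739 − 705 = 34
Selection 9: 34 + 56 = 90
Selection 10: 90 + 56 = 146
Selection 11: 146 + 56 = 202
Selection 12: 202 + 56 = 258
Selection 13: 258 + 56 = 314
Selection 14: 314 + 56 = 370

347, 403, 459, 515, 571, 627, 683, 34, 90, 146, 202, 258, 314, 370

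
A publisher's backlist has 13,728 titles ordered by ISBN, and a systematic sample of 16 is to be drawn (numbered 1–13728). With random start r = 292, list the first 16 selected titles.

k = N/n = 13728/16 = 858
title 1: 292
title 2: 292 + 858 = 1150
title 3: 1150 + 858 = 2008
title 4: 2008 + 858 = 2866
title 5: 2866 + 858 = 3724
title 6: 3724 + 858 = 4582
title 7: 4582 + 858 = 5440
title 8: 5440 + 858 = 6298
title 9: 6298 + 858 = 7156
title 10: 7156 + 858 = 8014
title 11: 8014 + 858 = 8872
title 12: 8872 + 858 = 9730
title 13: 9730 + 858 = 10588
title 14: 10588 + 858 = 11446
title 15: 11446 + 858 = 12304
title 16: 12304 + 858 = 13162

292, 1150, 2008, 2866, 3724, 4582, 5440, 6298, 7156, 8014, 8872, 9730, 10588, 11446, 12304, 13162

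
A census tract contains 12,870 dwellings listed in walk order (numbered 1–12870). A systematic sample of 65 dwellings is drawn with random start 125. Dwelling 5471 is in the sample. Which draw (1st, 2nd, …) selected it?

28

k = 12870/65 = 198
position = (5471 − 125)/198 + 1 = 5346/198 + 1 = 27 + 1 = 28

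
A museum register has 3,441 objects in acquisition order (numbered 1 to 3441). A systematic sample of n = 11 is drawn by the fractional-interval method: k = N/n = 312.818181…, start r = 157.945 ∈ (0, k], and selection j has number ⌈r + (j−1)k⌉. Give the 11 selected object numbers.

j=1: r + 0k = 157.945 → ⌈·⌉ = 158
j=2: r + 1k = 470.763181… → ⌈·⌉ = 471
j=3: r + 2k = 783.581363… → ⌈·⌉ = 784
j=4: r + 3k = 1096.399545… → ⌈·⌉ = 1097
j=5: r + 4k = 1409.217727… → ⌈·⌉ = 1410
j=6: r + 5k = 1722.035909… → ⌈·⌉ = 1723
j=7: r + 6k = 2034.854090… → ⌈·⌉ = 2035
j=8: r + 7k = 2347.672272… → ⌈·⌉ = 2348
j=9: r + 8k = 2660.490454… → ⌈·⌉ = 2661
j=10: r + 9k = 2973.308636… → ⌈·⌉ = 2974
j=11: r + 10k = 3286.126818… → ⌈·⌉ = 3287

158, 471, 784, 1097, 1410, 1723, 2035, 2348, 2661, 2974, 3287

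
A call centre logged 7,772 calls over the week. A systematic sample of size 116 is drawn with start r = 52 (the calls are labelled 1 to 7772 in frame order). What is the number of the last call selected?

k = 7772/116 = 67
116th selection = r + (116−1)·k = 52 + 115×67 = 52 + 7705 = 7757

7757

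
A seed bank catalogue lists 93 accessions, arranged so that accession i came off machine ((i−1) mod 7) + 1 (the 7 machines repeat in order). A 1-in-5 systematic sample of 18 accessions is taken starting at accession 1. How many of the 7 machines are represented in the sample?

7

Consecutive selections differ by k = 5, so their machine numbers differ by 5 mod 7 = 5.
gcd(5, 7) = 1, so the sample visits 7/1 = 7 distinct residues mod 7.
Start 1 is machine 1; the machines hit are 1, 2, 3, 4, 5, 6, 7.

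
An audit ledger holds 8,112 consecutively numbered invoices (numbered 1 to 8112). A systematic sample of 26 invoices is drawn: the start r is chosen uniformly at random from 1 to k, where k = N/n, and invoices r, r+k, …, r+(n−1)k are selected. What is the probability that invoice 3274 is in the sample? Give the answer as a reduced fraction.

1/312

k = 8112/26 = 312.
Invoice 3274 is selected iff r ≡ 3274 (mod 312); exactly one such r in {1,…,312}.
Inclusion probability = 1/312.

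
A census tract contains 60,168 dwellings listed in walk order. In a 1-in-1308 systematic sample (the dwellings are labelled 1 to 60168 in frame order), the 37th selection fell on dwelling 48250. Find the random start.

1162

k = 1308
r = 48250 − (37−1)×1308 = 48250 − 47088 = 1162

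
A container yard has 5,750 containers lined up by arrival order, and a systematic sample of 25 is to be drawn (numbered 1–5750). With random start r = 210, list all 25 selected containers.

k = N/n = 5750/25 = 230
container 1: 210
container 2: 210 + 230 = 440
container 3: 440 + 230 = 670
container 4: 670 + 230 = 900
container 5: 900 + 230 = 1130
container 6: 1130 + 230 = 1360
container 7: 1360 + 230 = 1590
container 8: 1590 + 230 = 1820
container 9: 1820 + 230 = 2050
container 10: 2050 + 230 = 2280
container 11: 2280 + 230 = 2510
container 12: 2510 + 230 = 2740
container 13: 2740 + 230 = 2970
container 14: 2970 + 230 = 3200
container 15: 3200 + 230 = 3430
container 16: 3430 + 230 = 3660
container 17: 3660 + 230 = 3890
container 18: 3890 + 230 = 4120
container 19: 4120 + 230 = 4350
container 20: 4350 + 230 = 4580
container 21: 4580 + 230 = 4810
container 22: 4810 + 230 = 5040
container 23: 5040 + 230 = 5270
container 24: 5270 + 230 = 5500
container 25: 5500 + 230 = 5730

210, 440, 670, 900, 1130, 1360, 1590, 1820, 2050, 2280, 2510, 2740, 2970, 3200, 3430, 3660, 3890, 4120, 4350, 4580, 4810, 5040, 5270, 5500, 5730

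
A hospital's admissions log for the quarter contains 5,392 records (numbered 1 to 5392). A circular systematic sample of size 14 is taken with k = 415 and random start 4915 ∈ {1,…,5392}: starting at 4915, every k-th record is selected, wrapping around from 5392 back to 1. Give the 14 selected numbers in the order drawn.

4915, 5330, 353, 768, 1183, 1598, 2013, 2428, 2843, 3258, 3673, 4088, 4503, 4918

Selection 1: 4915
Selection 2: 4915 + 415 = 5330
Selection 3: 5330 + 415 = 5745 → 5745 − 5392 = 353
Selection 4: 353 + 415 = 768
Selection 5: 768 + 415 = 1183
Selection 6: 1183 + 415 = 1598
Selection 7: 1598 + 415 = 2013
Selection 8: 2013 + 415 = 2428
Selection 9: 2428 + 415 = 2843
Selection 10: 2843 + 415 = 3258
Selection 11: 3258 + 415 = 3673
Selection 12: 3673 + 415 = 4088
Selection 13: 4088 + 415 = 4503
Selection 14: 4503 + 415 = 4918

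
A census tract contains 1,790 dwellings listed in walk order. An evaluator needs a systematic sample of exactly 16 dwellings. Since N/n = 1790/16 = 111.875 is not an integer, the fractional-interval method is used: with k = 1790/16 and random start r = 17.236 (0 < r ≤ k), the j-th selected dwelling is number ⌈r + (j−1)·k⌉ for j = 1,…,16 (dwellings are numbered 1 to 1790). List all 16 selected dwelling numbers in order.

j=1: r + 0k = 17.236 → ⌈·⌉ = 18
j=2: r + 1k = 129.111 → ⌈·⌉ = 130
j=3: r + 2k = 240.986 → ⌈·⌉ = 241
j=4: r + 3k = 352.861 → ⌈·⌉ = 353
j=5: r + 4k = 464.736 → ⌈·⌉ = 465
j=6: r + 5k = 576.611 → ⌈·⌉ = 577
j=7: r + 6k = 688.486 → ⌈·⌉ = 689
j=8: r + 7k = 800.361 → ⌈·⌉ = 801
j=9: r + 8k = 912.236 → ⌈·⌉ = 913
j=10: r + 9k = 1024.111 → ⌈·⌉ = 1025
j=11: r + 10k = 1135.986 → ⌈·⌉ = 1136
j=12: r + 11k = 1247.861 → ⌈·⌉ = 1248
j=13: r + 12k = 1359.736 → ⌈·⌉ = 1360
j=14: r + 13k = 1471.611 → ⌈·⌉ = 1472
j=15: r + 14k = 1583.486 → ⌈·⌉ = 1584
j=16: r + 15k = 1695.361 → ⌈·⌉ = 1696

18, 130, 241, 353, 465, 577, 689, 801, 913, 1025, 1136, 1248, 1360, 1472, 1584, 1696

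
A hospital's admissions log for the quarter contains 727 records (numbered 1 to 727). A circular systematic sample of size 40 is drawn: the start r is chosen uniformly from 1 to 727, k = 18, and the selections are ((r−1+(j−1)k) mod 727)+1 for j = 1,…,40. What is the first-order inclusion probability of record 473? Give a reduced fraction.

40/727

For each position j, as r ranges over 1…727 the j-th selection hits every record exactly once, so record 473 is selected for exactly 40 of the 727 starts.
Inclusion probability = 40/727.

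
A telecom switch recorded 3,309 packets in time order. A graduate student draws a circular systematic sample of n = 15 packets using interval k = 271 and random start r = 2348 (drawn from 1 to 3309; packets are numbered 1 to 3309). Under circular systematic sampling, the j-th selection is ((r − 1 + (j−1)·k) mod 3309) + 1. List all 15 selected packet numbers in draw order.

2348, 2619, 2890, 3161, 123, 394, 665, 936, 1207, 1478, 1749, 2020, 2291, 2562, 2833

Selection 1: 2348
Selection 2: 2348 + 271 = 2619
Selection 3: 2619 + 271 = 2890
Selection 4: 2890 + 271 = 3161
Selection 5: 3161 + 271 = 3432 → 3432 − 3309 = 123
Selection 6: 123 + 271 = 394
Selection 7: 394 + 271 = 665
Selection 8: 665 + 271 = 936
Selection 9: 936 + 271 = 1207
Selection 10: 1207 + 271 = 1478
Selection 11: 1478 + 271 = 1749
Selection 12: 1749 + 271 = 2020
Selection 13: 2020 + 271 = 2291
Selection 14: 2291 + 271 = 2562
Selection 15: 2562 + 271 = 2833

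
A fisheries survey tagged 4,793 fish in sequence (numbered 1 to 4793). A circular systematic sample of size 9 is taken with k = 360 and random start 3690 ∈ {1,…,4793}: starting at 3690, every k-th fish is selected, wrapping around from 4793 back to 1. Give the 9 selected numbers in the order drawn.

3690, 4050, 4410, 4770, 337, 697, 1057, 1417, 1777

Selection 1: 3690
Selection 2: 3690 + 360 = 4050
Selection 3: 4050 + 360 = 4410
Selection 4: 4410 + 360 = 4770
Selection 5: 4770 + 360 = 5130 → 5130 − 4793 = 337
Selection 6: 337 + 360 = 697
Selection 7: 697 + 360 = 1057
Selection 8: 1057 + 360 = 1417
Selection 9: 1417 + 360 = 1777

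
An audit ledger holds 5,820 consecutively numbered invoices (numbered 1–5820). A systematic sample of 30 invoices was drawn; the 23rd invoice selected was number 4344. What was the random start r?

k = 5820/30 = 194
r = 4344 − (23−1)×194 = 4344 − 4268 = 76

76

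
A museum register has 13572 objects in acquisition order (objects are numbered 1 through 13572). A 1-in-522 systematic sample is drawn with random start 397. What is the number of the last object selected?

13447

k = 522
26th selection = r + (26−1)·k = 397 + 25×522 = 397 + 13050 = 13447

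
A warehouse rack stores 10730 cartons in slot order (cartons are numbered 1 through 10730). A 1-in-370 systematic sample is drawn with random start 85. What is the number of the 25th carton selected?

k = 370
25th selection = r + (25−1)·k = 85 + 24×370 = 85 + 8880 = 8965

8965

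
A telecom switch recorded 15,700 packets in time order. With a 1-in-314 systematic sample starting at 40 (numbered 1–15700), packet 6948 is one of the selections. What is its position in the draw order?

k = 314
position = (6948 − 40)/314 + 1 = 6908/314 + 1 = 22 + 1 = 23

23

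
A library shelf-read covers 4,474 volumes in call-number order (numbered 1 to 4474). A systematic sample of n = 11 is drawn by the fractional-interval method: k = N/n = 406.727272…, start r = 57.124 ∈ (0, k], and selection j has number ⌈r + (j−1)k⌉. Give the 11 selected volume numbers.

j=1: r + 0k = 57.124 → ⌈·⌉ = 58
j=2: r + 1k = 463.851272… → ⌈·⌉ = 464
j=3: r + 2k = 870.578545… → ⌈·⌉ = 871
j=4: r + 3k = 1277.305818… → ⌈·⌉ = 1278
j=5: r + 4k = 1684.033090… → ⌈·⌉ = 1685
j=6: r + 5k = 2090.760363… → ⌈·⌉ = 2091
j=7: r + 6k = 2497.487636… → ⌈·⌉ = 2498
j=8: r + 7k = 2904.214909… → ⌈·⌉ = 2905
j=9: r + 8k = 3310.942181… → ⌈·⌉ = 3311
j=10: r + 9k = 3717.669454… → ⌈·⌉ = 3718
j=11: r + 10k = 4124.396727… → ⌈·⌉ = 4125

58, 464, 871, 1278, 1685, 2091, 2498, 2905, 3311, 3718, 4125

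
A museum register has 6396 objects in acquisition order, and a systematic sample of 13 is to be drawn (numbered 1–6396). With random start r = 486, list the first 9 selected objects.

k = N/n = 6396/13 = 492
object 1: 486
object 2: 486 + 492 = 978
object 3: 978 + 492 = 1470
object 4: 1470 + 492 = 1962
object 5: 1962 + 492 = 2454
object 6: 2454 + 492 = 2946
object 7: 2946 + 492 = 3438
object 8: 3438 + 492 = 3930
object 9: 3930 + 492 = 4422

486, 978, 1470, 1962, 2454, 2946, 3438, 3930, 4422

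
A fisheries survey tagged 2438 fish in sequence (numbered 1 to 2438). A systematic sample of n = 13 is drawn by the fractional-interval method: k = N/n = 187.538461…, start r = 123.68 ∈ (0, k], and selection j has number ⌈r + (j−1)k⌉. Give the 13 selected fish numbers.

124, 312, 499, 687, 874, 1062, 1249, 1437, 1624, 1812, 2000, 2187, 2375

j=1: r + 0k = 123.68 → ⌈·⌉ = 124
j=2: r + 1k = 311.218461… → ⌈·⌉ = 312
j=3: r + 2k = 498.756923… → ⌈·⌉ = 499
j=4: r + 3k = 686.295384… → ⌈·⌉ = 687
j=5: r + 4k = 873.833846… → ⌈·⌉ = 874
j=6: r + 5k = 1061.372307… → ⌈·⌉ = 1062
j=7: r + 6k = 1248.910769… → ⌈·⌉ = 1249
j=8: r + 7k = 1436.449230… → ⌈·⌉ = 1437
j=9: r + 8k = 1623.987692… → ⌈·⌉ = 1624
j=10: r + 9k = 1811.526153… → ⌈·⌉ = 1812
j=11: r + 10k = 1999.064615… → ⌈·⌉ = 2000
j=12: r + 11k = 2186.603076… → ⌈·⌉ = 2187
j=13: r + 12k = 2374.141538… → ⌈·⌉ = 2375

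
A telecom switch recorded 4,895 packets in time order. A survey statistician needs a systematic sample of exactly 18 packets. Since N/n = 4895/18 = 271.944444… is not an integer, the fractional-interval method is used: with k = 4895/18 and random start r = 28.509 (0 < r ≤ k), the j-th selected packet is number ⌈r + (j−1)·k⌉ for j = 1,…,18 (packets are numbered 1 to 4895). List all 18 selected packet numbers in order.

j=1: r + 0k = 28.509 → ⌈·⌉ = 29
j=2: r + 1k = 300.453444… → ⌈·⌉ = 301
j=3: r + 2k = 572.397888… → ⌈·⌉ = 573
j=4: r + 3k = 844.342333… → ⌈·⌉ = 845
j=5: r + 4k = 1116.286777… → ⌈·⌉ = 1117
j=6: r + 5k = 1388.231222… → ⌈·⌉ = 1389
j=7: r + 6k = 1660.175666… → ⌈·⌉ = 1661
j=8: r + 7k = 1932.120111… → ⌈·⌉ = 1933
j=9: r + 8k = 2204.064555… → ⌈·⌉ = 2205
j=10: r + 9k = 2476.009 → ⌈·⌉ = 2477
j=11: r + 10k = 2747.953444… → ⌈·⌉ = 2748
j=12: r + 11k = 3019.897888… → ⌈·⌉ = 3020
j=13: r + 12k = 3291.842333… → ⌈·⌉ = 3292
j=14: r + 13k = 3563.786777… → ⌈·⌉ = 3564
j=15: r + 14k = 3835.731222… → ⌈·⌉ = 3836
j=16: r + 15k = 4107.675666… → ⌈·⌉ = 4108
j=17: r + 16k = 4379.620111… → ⌈·⌉ = 4380
j=18: r + 17k = 4651.564555… → ⌈·⌉ = 4652

29, 301, 573, 845, 1117, 1389, 1661, 1933, 2205, 2477, 2748, 3020, 3292, 3564, 3836, 4108, 4380, 4652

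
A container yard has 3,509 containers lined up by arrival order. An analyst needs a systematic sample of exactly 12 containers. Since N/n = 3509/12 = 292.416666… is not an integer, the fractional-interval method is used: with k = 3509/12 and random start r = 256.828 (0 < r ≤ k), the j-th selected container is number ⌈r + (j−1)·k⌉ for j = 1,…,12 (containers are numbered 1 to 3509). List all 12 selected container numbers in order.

j=1: r + 0k = 256.828 → ⌈·⌉ = 257
j=2: r + 1k = 549.244666… → ⌈·⌉ = 550
j=3: r + 2k = 841.661333… → ⌈·⌉ = 842
j=4: r + 3k = 1134.078 → ⌈·⌉ = 1135
j=5: r + 4k = 1426.494666… → ⌈·⌉ = 1427
j=6: r + 5k = 1718.911333… → ⌈·⌉ = 1719
j=7: r + 6k = 2011.328 → ⌈·⌉ = 2012
j=8: r + 7k = 2303.744666… → ⌈·⌉ = 2304
j=9: r + 8k = 2596.161333… → ⌈·⌉ = 2597
j=10: r + 9k = 2888.578 → ⌈·⌉ = 2889
j=11: r + 10k = 3180.994666… → ⌈·⌉ = 3181
j=12: r + 11k = 3473.411333… → ⌈·⌉ = 3474

257, 550, 842, 1135, 1427, 1719, 2012, 2304, 2597, 2889, 3181, 3474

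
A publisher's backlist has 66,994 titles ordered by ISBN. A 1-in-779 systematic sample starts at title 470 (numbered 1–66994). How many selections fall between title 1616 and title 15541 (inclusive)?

18

k = 779
First selection ≥ 1616: 470 + ⌈(1616−470)/779⌉·779 = 470 + 2×779 = 2028
Last selection ≤ 15541: 470 + ⌊(15541−470)/779⌋·779 = 470 + 19×779 = 15271
Count = 19 − 2 + 1 = 18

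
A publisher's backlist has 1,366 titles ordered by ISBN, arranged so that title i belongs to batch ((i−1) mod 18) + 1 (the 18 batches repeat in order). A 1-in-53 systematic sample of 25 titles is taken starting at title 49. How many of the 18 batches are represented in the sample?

Consecutive selections differ by k = 53, so their batch numbers differ by 53 mod 18 = 17.
gcd(53, 18) = 1, so the sample visits 18/1 = 18 distinct residues mod 18.
Start 49 is batch 13; the batches hit are 1, 2, 3, 4, 5, 6, 7, 8, 9, 10, 11, 12, 13, 14, 15, 16, 17, 18.

18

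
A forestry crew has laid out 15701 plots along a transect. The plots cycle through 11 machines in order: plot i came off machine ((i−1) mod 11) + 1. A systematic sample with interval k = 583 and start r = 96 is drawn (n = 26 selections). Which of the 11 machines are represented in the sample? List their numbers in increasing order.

Consecutive selections differ by k = 583, so their machine numbers differ by 583 mod 11 = 0.
gcd(583, 11) = 11, so the sample visits 11/11 = 1 distinct residues mod 11.
Start 96 is machine 8; the machines hit are 8.

8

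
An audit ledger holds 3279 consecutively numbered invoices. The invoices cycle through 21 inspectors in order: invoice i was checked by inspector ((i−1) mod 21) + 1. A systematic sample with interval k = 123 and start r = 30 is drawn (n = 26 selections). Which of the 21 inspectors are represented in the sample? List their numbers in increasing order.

Consecutive selections differ by k = 123, so their inspector numbers differ by 123 mod 21 = 18.
gcd(123, 21) = 3, so the sample visits 21/3 = 7 distinct residues mod 21.
Start 30 is inspector 9; the inspectors hit are 3, 6, 9, 12, 15, 18, 21.

3, 6, 9, 12, 15, 18, 21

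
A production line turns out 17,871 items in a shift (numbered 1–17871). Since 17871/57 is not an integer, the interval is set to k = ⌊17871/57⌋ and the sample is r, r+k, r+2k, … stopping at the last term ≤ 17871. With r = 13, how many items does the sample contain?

k = ⌊17871/57⌋ = 313
Achieved size = ⌊(17871 − 13)/313⌋ + 1 = ⌊17858/313⌋ + 1 = 57 + 1 = 58
(last selection: 13 + 57×313 = 17854 ≤ 17871; next would be 18167 > 17871)

58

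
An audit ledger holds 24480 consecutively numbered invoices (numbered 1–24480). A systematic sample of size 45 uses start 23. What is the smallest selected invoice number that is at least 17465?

17975

k = 24480/45 = 544
Steps past start: ⌈(17465 − 23)/544⌉ = ⌈17442/544⌉ = 33
Selected invoice: 23 + 33×544 = 17975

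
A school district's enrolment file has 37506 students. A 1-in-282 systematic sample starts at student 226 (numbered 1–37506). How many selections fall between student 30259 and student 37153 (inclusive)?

24

k = 282
First selection ≥ 30259: 226 + ⌈(30259−226)/282⌉·282 = 226 + 107×282 = 30400
Last selection ≤ 37153: 226 + ⌊(37153−226)/282⌋·282 = 226 + 130×282 = 36886
Count = 130 − 107 + 1 = 24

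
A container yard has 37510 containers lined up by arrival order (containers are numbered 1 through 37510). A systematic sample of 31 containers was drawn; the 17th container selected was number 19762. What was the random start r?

k = 37510/31 = 1210
r = 19762 − (17−1)×1210 = 19762 − 19360 = 402

402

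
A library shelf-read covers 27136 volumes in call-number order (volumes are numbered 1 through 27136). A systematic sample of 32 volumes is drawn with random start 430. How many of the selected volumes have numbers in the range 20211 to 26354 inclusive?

7

k = 27136/32 = 848
First selection ≥ 20211: 430 + ⌈(20211−430)/848⌉·848 = 430 + 24×848 = 20782
Last selection ≤ 26354: 430 + ⌊(26354−430)/848⌋·848 = 430 + 30×848 = 25870
Count = 30 − 24 + 1 = 7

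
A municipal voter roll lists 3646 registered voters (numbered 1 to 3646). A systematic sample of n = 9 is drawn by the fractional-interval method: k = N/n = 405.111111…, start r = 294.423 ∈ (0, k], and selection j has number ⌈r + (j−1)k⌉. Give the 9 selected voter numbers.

295, 700, 1105, 1510, 1915, 2320, 2726, 3131, 3536

j=1: r + 0k = 294.423 → ⌈·⌉ = 295
j=2: r + 1k = 699.534111… → ⌈·⌉ = 700
j=3: r + 2k = 1104.645222… → ⌈·⌉ = 1105
j=4: r + 3k = 1509.756333… → ⌈·⌉ = 1510
j=5: r + 4k = 1914.867444… → ⌈·⌉ = 1915
j=6: r + 5k = 2319.978555… → ⌈·⌉ = 2320
j=7: r + 6k = 2725.089666… → ⌈·⌉ = 2726
j=8: r + 7k = 3130.200777… → ⌈·⌉ = 3131
j=9: r + 8k = 3535.311888… → ⌈·⌉ = 3536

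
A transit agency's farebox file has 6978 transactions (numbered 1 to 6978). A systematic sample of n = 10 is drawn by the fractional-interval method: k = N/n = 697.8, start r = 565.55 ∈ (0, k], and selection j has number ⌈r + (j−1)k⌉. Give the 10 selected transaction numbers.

j=1: r + 0k = 565.55 → ⌈·⌉ = 566
j=2: r + 1k = 1263.35 → ⌈·⌉ = 1264
j=3: r + 2k = 1961.15 → ⌈·⌉ = 1962
j=4: r + 3k = 2658.95 → ⌈·⌉ = 2659
j=5: r + 4k = 3356.75 → ⌈·⌉ = 3357
j=6: r + 5k = 4054.55 → ⌈·⌉ = 4055
j=7: r + 6k = 4752.35 → ⌈·⌉ = 4753
j=8: r + 7k = 5450.15 → ⌈·⌉ = 5451
j=9: r + 8k = 6147.95 → ⌈·⌉ = 6148
j=10: r + 9k = 6845.75 → ⌈·⌉ = 6846

566, 1264, 1962, 2659, 3357, 4055, 4753, 5451, 6148, 6846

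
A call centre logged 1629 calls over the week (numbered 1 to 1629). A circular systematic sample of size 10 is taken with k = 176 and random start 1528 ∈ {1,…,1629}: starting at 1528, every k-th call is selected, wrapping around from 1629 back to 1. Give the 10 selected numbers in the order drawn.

1528, 75, 251, 427, 603, 779, 955, 1131, 1307, 1483

Selection 1: 1528
Selection 2: 1528 + 176 = 1704 → 1704 − 1629 = 75
Selection 3: 75 + 176 = 251
Selection 4: 251 + 176 = 427
Selection 5: 427 + 176 = 603
Selection 6: 603 + 176 = 779
Selection 7: 779 + 176 = 955
Selection 8: 955 + 176 = 1131
Selection 9: 1131 + 176 = 1307
Selection 10: 1307 + 176 = 1483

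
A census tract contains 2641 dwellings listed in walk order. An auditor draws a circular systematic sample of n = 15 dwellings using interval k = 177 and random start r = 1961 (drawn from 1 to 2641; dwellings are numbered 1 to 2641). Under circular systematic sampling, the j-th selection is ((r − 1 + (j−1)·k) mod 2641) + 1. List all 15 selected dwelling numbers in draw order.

Selection 1: 1961
Selection 2: 1961 + 177 = 2138
Selection 3: 2138 + 177 = 2315
Selection 4: 2315 + 177 = 2492
Selection 5: 2492 + 177 = 2669 → 2669 − 2641 = 28
Selection 6: 28 + 177 = 205
Selection 7: 205 + 177 = 382
Selection 8: 382 + 177 = 559
Selection 9: 559 + 177 = 736
Selection 10: 736 + 177 = 913
Selection 11: 913 + 177 = 1090
Selection 12: 1090 + 177 = 1267
Selection 13: 1267 + 177 = 1444
Selection 14: 1444 + 177 = 1621
Selection 15: 1621 + 177 = 1798

1961, 2138, 2315, 2492, 28, 205, 382, 559, 736, 913, 1090, 1267, 1444, 1621, 1798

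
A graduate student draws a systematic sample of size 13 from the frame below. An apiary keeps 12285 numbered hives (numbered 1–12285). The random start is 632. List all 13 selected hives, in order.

k = N/n = 12285/13 = 945
hive 1: 632
hive 2: 632 + 945 = 1577
hive 3: 1577 + 945 = 2522
hive 4: 2522 + 945 = 3467
hive 5: 3467 + 945 = 4412
hive 6: 4412 + 945 = 5357
hive 7: 5357 + 945 = 6302
hive 8: 6302 + 945 = 7247
hive 9: 7247 + 945 = 8192
hive 10: 8192 + 945 = 9137
hive 11: 9137 + 945 = 10082
hive 12: 10082 + 945 = 11027
hive 13: 11027 + 945 = 11972

632, 1577, 2522, 3467, 4412, 5357, 6302, 7247, 8192, 9137, 10082, 11027, 11972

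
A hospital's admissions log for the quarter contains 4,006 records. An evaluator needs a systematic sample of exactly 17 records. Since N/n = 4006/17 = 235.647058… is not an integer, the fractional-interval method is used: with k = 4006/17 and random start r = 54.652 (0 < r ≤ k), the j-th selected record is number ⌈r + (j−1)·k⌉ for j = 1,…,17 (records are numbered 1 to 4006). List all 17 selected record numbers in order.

j=1: r + 0k = 54.652 → ⌈·⌉ = 55
j=2: r + 1k = 290.299058… → ⌈·⌉ = 291
j=3: r + 2k = 525.946117… → ⌈·⌉ = 526
j=4: r + 3k = 761.593176… → ⌈·⌉ = 762
j=5: r + 4k = 997.240235… → ⌈·⌉ = 998
j=6: r + 5k = 1232.887294… → ⌈·⌉ = 1233
j=7: r + 6k = 1468.534352… → ⌈·⌉ = 1469
j=8: r + 7k = 1704.181411… → ⌈·⌉ = 1705
j=9: r + 8k = 1939.828470… → ⌈·⌉ = 1940
j=10: r + 9k = 2175.475529… → ⌈·⌉ = 2176
j=11: r + 10k = 2411.122588… → ⌈·⌉ = 2412
j=12: r + 11k = 2646.769647… → ⌈·⌉ = 2647
j=13: r + 12k = 2882.416705… → ⌈·⌉ = 2883
j=14: r + 13k = 3118.063764… → ⌈·⌉ = 3119
j=15: r + 14k = 3353.710823… → ⌈·⌉ = 3354
j=16: r + 15k = 3589.357882… → ⌈·⌉ = 3590
j=17: r + 16k = 3825.004941… → ⌈·⌉ = 3826

55, 291, 526, 762, 998, 1233, 1469, 1705, 1940, 2176, 2412, 2647, 2883, 3119, 3354, 3590, 3826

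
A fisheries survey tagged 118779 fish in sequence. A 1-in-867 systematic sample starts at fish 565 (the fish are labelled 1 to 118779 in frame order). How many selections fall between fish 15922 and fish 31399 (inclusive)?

18

k = 867
First selection ≥ 15922: 565 + ⌈(15922−565)/867⌉·867 = 565 + 18×867 = 16171
Last selection ≤ 31399: 565 + ⌊(31399−565)/867⌋·867 = 565 + 35×867 = 30910
Count = 35 − 18 + 1 = 18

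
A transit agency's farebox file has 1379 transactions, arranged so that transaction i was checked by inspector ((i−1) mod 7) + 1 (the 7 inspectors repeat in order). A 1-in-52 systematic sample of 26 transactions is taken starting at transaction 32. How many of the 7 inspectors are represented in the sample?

Consecutive selections differ by k = 52, so their inspector numbers differ by 52 mod 7 = 3.
gcd(52, 7) = 1, so the sample visits 7/1 = 7 distinct residues mod 7.
Start 32 is inspector 4; the inspectors hit are 1, 2, 3, 4, 5, 6, 7.

7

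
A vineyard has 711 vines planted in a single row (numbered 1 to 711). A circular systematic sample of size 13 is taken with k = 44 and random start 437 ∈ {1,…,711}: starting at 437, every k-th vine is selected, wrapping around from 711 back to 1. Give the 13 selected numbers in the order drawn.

Selection 1: 437
Selection 2: 437 + 44 = 481
Selection 3: 481 + 44 = 525
Selection 4: 525 + 44 = 569
Selection 5: 569 + 44 = 613
Selection 6: 613 + 44 = 657
Selection 7: 657 + 44 = 701
Selection 8: 701 + 44 = 745 → 745 − 711 = 34
Selection 9: 34 + 44 = 78
Selection 10: 78 + 44 = 122
Selection 11: 122 + 44 = 166
Selection 12: 166 + 44 = 210
Selection 13: 210 + 44 = 254

437, 481, 525, 569, 613, 657, 701, 34, 78, 122, 166, 210, 254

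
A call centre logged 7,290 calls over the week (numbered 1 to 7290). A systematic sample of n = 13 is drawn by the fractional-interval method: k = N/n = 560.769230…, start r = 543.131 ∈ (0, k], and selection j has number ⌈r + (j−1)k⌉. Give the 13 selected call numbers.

j=1: r + 0k = 543.131 → ⌈·⌉ = 544
j=2: r + 1k = 1103.900230… → ⌈·⌉ = 1104
j=3: r + 2k = 1664.669461… → ⌈·⌉ = 1665
j=4: r + 3k = 2225.438692… → ⌈·⌉ = 2226
j=5: r + 4k = 2786.207923… → ⌈·⌉ = 2787
j=6: r + 5k = 3346.977153… → ⌈·⌉ = 3347
j=7: r + 6k = 3907.746384… → ⌈·⌉ = 3908
j=8: r + 7k = 4468.515615… → ⌈·⌉ = 4469
j=9: r + 8k = 5029.284846… → ⌈·⌉ = 5030
j=10: r + 9k = 5590.054076… → ⌈·⌉ = 5591
j=11: r + 10k = 6150.823307… → ⌈·⌉ = 6151
j=12: r + 11k = 6711.592538… → ⌈·⌉ = 6712
j=13: r + 12k = 7272.361769… → ⌈·⌉ = 7273

544, 1104, 1665, 2226, 2787, 3347, 3908, 4469, 5030, 5591, 6151, 6712, 7273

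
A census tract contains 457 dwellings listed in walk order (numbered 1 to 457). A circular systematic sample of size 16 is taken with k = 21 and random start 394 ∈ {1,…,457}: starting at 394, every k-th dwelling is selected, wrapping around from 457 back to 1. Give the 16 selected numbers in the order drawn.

394, 415, 436, 457, 21, 42, 63, 84, 105, 126, 147, 168, 189, 210, 231, 252

Selection 1: 394
Selection 2: 394 + 21 = 415
Selection 3: 415 + 21 = 436
Selection 4: 436 + 21 = 457
Selection 5: 457 + 21 = 478 → 478 − 457 = 21
Selection 6: 21 + 21 = 42
Selection 7: 42 + 21 = 63
Selection 8: 63 + 21 = 84
Selection 9: 84 + 21 = 105
Selection 10: 105 + 21 = 126
Selection 11: 126 + 21 = 147
Selection 12: 147 + 21 = 168
Selection 13: 168 + 21 = 189
Selection 14: 189 + 21 = 210
Selection 15: 210 + 21 = 231
Selection 16: 231 + 21 = 252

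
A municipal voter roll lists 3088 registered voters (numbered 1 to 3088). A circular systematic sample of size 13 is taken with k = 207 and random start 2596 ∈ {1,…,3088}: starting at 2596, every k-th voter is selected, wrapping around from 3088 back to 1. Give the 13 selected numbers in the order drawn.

Selection 1: 2596
Selection 2: 2596 + 207 = 2803
Selection 3: 2803 + 207 = 3010
Selection 4: 3010 + 207 = 3217 → 3217 − 3088 = 129
Selection 5: 129 + 207 = 336
Selection 6: 336 + 207 = 543
Selection 7: 543 + 207 = 750
Selection 8: 750 + 207 = 957
Selection 9: 957 + 207 = 1164
Selection 10: 1164 + 207 = 1371
Selection 11: 1371 + 207 = 1578
Selection 12: 1578 + 207 = 1785
Selection 13: 1785 + 207 = 1992

2596, 2803, 3010, 129, 336, 543, 750, 957, 1164, 1371, 1578, 1785, 1992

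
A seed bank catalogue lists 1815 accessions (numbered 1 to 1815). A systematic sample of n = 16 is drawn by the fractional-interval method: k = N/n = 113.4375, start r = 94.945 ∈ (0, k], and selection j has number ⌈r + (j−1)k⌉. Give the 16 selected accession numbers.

95, 209, 322, 436, 549, 663, 776, 890, 1003, 1116, 1230, 1343, 1457, 1570, 1684, 1797

j=1: r + 0k = 94.945 → ⌈·⌉ = 95
j=2: r + 1k = 208.3825 → ⌈·⌉ = 209
j=3: r + 2k = 321.82 → ⌈·⌉ = 322
j=4: r + 3k = 435.2575 → ⌈·⌉ = 436
j=5: r + 4k = 548.695 → ⌈·⌉ = 549
j=6: r + 5k = 662.1325 → ⌈·⌉ = 663
j=7: r + 6k = 775.57 → ⌈·⌉ = 776
j=8: r + 7k = 889.0075 → ⌈·⌉ = 890
j=9: r + 8k = 1002.445 → ⌈·⌉ = 1003
j=10: r + 9k = 1115.8825 → ⌈·⌉ = 1116
j=11: r + 10k = 1229.32 → ⌈·⌉ = 1230
j=12: r + 11k = 1342.7575 → ⌈·⌉ = 1343
j=13: r + 12k = 1456.195 → ⌈·⌉ = 1457
j=14: r + 13k = 1569.6325 → ⌈·⌉ = 1570
j=15: r + 14k = 1683.07 → ⌈·⌉ = 1684
j=16: r + 15k = 1796.5075 → ⌈·⌉ = 1797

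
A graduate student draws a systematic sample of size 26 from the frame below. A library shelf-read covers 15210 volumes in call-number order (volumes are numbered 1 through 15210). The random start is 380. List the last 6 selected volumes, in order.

12080, 12665, 13250, 13835, 14420, 15005

k = N/n = 15210/26 = 585
21st selection = 380 + 20×585 = 12080
22nd: 12080 + 585 = 12665
23rd: 12665 + 585 = 13250
24th: 13250 + 585 = 13835
25th: 13835 + 585 = 14420
26th: 14420 + 585 = 15005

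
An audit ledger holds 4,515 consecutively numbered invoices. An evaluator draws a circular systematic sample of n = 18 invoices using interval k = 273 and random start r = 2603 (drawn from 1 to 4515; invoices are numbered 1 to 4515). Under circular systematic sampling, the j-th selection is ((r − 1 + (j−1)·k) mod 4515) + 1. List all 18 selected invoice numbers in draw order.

Selection 1: 2603
Selection 2: 2603 + 273 = 2876
Selection 3: 2876 + 273 = 3149
Selection 4: 3149 + 273 = 3422
Selection 5: 3422 + 273 = 3695
Selection 6: 3695 + 273 = 3968
Selection 7: 3968 + 273 = 4241
Selection 8: 4241 + 273 = 4514
Selection 9: 4514 + 273 = 4787 → 4787 − 4515 = 272
Selection 10: 272 + 273 = 545
Selection 11: 545 + 273 = 818
Selection 12: 818 + 273 = 1091
Selection 13: 1091 + 273 = 1364
Selection 14: 1364 + 273 = 1637
Selection 15: 1637 + 273 = 1910
Selection 16: 1910 + 273 = 2183
Selection 17: 2183 + 273 = 2456
Selection 18: 2456 + 273 = 2729

2603, 2876, 3149, 3422, 3695, 3968, 4241, 4514, 272, 545, 818, 1091, 1364, 1637, 1910, 2183, 2456, 2729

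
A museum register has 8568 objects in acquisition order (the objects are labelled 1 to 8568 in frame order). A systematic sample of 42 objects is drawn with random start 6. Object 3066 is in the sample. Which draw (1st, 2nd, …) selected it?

k = 8568/42 = 204
position = (3066 − 6)/204 + 1 = 3060/204 + 1 = 15 + 1 = 16

16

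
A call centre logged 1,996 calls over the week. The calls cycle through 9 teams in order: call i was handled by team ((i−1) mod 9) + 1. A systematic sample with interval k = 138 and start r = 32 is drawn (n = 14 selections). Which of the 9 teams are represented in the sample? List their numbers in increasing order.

2, 5, 8

Consecutive selections differ by k = 138, so their team numbers differ by 138 mod 9 = 3.
gcd(138, 9) = 3, so the sample visits 9/3 = 3 distinct residues mod 9.
Start 32 is team 5; the teams hit are 2, 5, 8.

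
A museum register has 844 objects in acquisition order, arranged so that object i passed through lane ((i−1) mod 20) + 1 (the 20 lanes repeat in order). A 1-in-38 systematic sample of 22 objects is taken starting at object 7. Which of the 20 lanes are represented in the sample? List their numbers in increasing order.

1, 3, 5, 7, 9, 11, 13, 15, 17, 19

Consecutive selections differ by k = 38, so their lane numbers differ by 38 mod 20 = 18.
gcd(38, 20) = 2, so the sample visits 20/2 = 10 distinct residues mod 20.
Start 7 is lane 7; the lanes hit are 1, 3, 5, 7, 9, 11, 13, 15, 17, 19.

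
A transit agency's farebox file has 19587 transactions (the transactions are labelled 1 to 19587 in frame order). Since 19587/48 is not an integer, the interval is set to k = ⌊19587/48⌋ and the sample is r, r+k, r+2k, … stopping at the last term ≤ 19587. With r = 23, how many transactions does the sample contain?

k = ⌊19587/48⌋ = 408
Achieved size = ⌊(19587 − 23)/408⌋ + 1 = ⌊19564/408⌋ + 1 = 47 + 1 = 48
(last selection: 23 + 47×408 = 19199 ≤ 19587; next would be 19607 > 19587)

48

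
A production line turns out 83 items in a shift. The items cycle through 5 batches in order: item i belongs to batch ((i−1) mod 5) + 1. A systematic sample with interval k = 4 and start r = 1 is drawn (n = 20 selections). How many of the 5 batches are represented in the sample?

5

Consecutive selections differ by k = 4, so their batch numbers differ by 4 mod 5 = 4.
gcd(4, 5) = 1, so the sample visits 5/1 = 5 distinct residues mod 5.
Start 1 is batch 1; the batches hit are 1, 2, 3, 4, 5.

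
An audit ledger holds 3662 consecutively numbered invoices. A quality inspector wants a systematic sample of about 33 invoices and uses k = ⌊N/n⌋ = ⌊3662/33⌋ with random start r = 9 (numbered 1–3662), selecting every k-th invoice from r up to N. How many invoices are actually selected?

k = ⌊3662/33⌋ = 110
Achieved size = ⌊(3662 − 9)/110⌋ + 1 = ⌊3653/110⌋ + 1 = 33 + 1 = 34
(last selection: 9 + 33×110 = 3639 ≤ 3662; next would be 3749 > 3662)

34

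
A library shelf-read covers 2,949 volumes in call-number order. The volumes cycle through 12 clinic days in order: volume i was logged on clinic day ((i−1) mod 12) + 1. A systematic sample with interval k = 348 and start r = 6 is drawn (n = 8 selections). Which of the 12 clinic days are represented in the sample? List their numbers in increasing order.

6

Consecutive selections differ by k = 348, so their clinic day numbers differ by 348 mod 12 = 0.
gcd(348, 12) = 12, so the sample visits 12/12 = 1 distinct residues mod 12.
Start 6 is clinic day 6; the clinic days hit are 6.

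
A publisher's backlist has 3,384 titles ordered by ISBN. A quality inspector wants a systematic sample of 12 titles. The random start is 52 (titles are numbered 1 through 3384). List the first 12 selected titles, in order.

52, 334, 616, 898, 1180, 1462, 1744, 2026, 2308, 2590, 2872, 3154

k = N/n = 3384/12 = 282
title 1: 52
title 2: 52 + 282 = 334
title 3: 334 + 282 = 616
title 4: 616 + 282 = 898
title 5: 898 + 282 = 1180
title 6: 1180 + 282 = 1462
title 7: 1462 + 282 = 1744
title 8: 1744 + 282 = 2026
title 9: 2026 + 282 = 2308
title 10: 2308 + 282 = 2590
title 11: 2590 + 282 = 2872
title 12: 2872 + 282 = 3154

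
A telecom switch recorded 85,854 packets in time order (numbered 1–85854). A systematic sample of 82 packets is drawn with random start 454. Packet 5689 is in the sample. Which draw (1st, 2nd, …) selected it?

6

k = 85854/82 = 1047
position = (5689 − 454)/1047 + 1 = 5235/1047 + 1 = 5 + 1 = 6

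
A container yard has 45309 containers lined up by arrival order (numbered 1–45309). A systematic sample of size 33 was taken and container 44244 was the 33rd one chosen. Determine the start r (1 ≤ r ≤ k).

k = 45309/33 = 1373
r = 44244 − (33−1)×1373 = 44244 − 43936 = 308

308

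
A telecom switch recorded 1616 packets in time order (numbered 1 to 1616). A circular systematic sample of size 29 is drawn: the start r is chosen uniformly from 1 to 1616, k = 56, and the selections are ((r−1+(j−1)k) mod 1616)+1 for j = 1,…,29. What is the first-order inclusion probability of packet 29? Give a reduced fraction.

29/1616

For each position j, as r ranges over 1…1616 the j-th selection hits every packet exactly once, so packet 29 is selected for exactly 29 of the 1616 starts.
Inclusion probability = 29/1616.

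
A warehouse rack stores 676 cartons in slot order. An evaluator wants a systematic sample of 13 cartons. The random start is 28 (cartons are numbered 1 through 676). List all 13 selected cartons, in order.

28, 80, 132, 184, 236, 288, 340, 392, 444, 496, 548, 600, 652

k = N/n = 676/13 = 52
carton 1: 28
carton 2: 28 + 52 = 80
carton 3: 80 + 52 = 132
carton 4: 132 + 52 = 184
carton 5: 184 + 52 = 236
carton 6: 236 + 52 = 288
carton 7: 288 + 52 = 340
carton 8: 340 + 52 = 392
carton 9: 392 + 52 = 444
carton 10: 444 + 52 = 496
carton 11: 496 + 52 = 548
carton 12: 548 + 52 = 600
carton 13: 600 + 52 = 652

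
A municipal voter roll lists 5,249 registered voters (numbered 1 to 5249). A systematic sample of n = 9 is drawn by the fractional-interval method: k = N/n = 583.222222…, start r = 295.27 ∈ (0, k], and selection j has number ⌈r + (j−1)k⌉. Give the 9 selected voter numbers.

j=1: r + 0k = 295.27 → ⌈·⌉ = 296
j=2: r + 1k = 878.492222… → ⌈·⌉ = 879
j=3: r + 2k = 1461.714444… → ⌈·⌉ = 1462
j=4: r + 3k = 2044.936666… → ⌈·⌉ = 2045
j=5: r + 4k = 2628.158888… → ⌈·⌉ = 2629
j=6: r + 5k = 3211.381111… → ⌈·⌉ = 3212
j=7: r + 6k = 3794.603333… → ⌈·⌉ = 3795
j=8: r + 7k = 4377.825555… → ⌈·⌉ = 4378
j=9: r + 8k = 4961.047777… → ⌈·⌉ = 4962

296, 879, 1462, 2045, 2629, 3212, 3795, 4378, 4962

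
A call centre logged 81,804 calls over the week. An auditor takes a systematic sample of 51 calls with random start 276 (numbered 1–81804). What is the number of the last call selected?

80476

k = 81804/51 = 1604
51st selection = r + (51−1)·k = 276 + 50×1604 = 276 + 80200 = 80476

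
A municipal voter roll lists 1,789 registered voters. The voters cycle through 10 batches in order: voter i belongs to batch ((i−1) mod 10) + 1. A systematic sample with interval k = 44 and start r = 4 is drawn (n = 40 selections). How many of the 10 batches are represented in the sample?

5

Consecutive selections differ by k = 44, so their batch numbers differ by 44 mod 10 = 4.
gcd(44, 10) = 2, so the sample visits 10/2 = 5 distinct residues mod 10.
Start 4 is batch 4; the batches hit are 2, 4, 6, 8, 10.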